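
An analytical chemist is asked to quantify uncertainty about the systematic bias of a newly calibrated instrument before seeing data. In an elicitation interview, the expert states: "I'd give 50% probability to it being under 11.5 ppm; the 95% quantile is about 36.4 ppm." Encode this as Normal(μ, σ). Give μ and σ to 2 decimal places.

μ = 11.50, σ = 15.14

For Normal(μ,σ), the p-quantile is μ + z_p·σ. Here z_{0.5} = 0, z_{0.95} = 1.645.
So 11.5 = μ + 0σ and 36.4 = μ + 1.645σ.
Subtracting: σ = (36.4 − 11.5)/(1.645 − (0)) = 15.14.
Then μ = 11.5 − (0)·15.14 = 11.50.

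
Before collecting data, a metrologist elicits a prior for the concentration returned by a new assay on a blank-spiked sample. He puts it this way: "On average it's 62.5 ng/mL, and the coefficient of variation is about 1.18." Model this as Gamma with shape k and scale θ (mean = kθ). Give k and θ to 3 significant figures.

For Gamma(k, scale θ): mean = kθ, variance = kθ², so CV = 1/√k.
CV = 1.18, hence k = 1/CV² = 0.718.
Then θ = mean/k = 62.5/0.718 = 87.

k ≈ 0.718, θ ≈ 87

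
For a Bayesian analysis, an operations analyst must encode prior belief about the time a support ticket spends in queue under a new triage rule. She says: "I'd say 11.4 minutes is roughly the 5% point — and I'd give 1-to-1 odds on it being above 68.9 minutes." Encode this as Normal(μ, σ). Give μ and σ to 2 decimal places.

For Normal(μ,σ), the p-quantile is μ + z_p·σ. Here z_{0.05} = -1.645, z_{0.5} = 0.
So 11.4 = μ − 1.645σ and 68.9 = μ + 0σ.
Subtracting: σ = (68.9 − 11.4)/(0 − (-1.645)) = 34.96.
Then μ = 11.4 − (-1.645)·34.96 = 68.90.

μ = 68.90, σ = 34.96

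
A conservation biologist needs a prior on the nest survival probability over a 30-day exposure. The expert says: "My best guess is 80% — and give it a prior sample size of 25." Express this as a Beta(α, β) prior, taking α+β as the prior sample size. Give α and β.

Under the effective-sample-size interpretation, Beta(α, β) has prior mean α/(α+β) and prior sample size α+β.
So α+β = 25 and α/(α+β) = 0.8, giving α = 0.8·25 = 20 and β = 25 − 20 = 5.

α = 20, β = 5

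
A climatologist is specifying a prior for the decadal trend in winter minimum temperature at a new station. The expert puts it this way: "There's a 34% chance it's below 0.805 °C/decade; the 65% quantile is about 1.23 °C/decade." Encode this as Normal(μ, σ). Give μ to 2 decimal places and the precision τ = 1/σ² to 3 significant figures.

μ = 1.02, τ = 3.52

The p-quantile of Normal(μ,σ) is μ + z_p·σ, with z_{0.34} = -0.4125 and z_{0.65} = 0.3853.
Eliminate σ: μ = (z₂·x₁ − z₁·x₂)/(z₂ − z₁) = (0.3853·0.805 − (-0.4125)·1.23)/0.7978 = 1.02.
Then σ = (x₂ − x₁)/(z₂ − z₁) = (1.23 − 0.805)/0.7978 = 0.53.
Precision τ = 1/σ² = 1/0.5327² = 3.52.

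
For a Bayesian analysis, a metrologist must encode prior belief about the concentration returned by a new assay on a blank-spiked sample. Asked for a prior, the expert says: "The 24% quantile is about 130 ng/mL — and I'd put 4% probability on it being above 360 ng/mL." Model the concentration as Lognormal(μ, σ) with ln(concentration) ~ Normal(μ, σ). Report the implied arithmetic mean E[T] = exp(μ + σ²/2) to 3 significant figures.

If T ~ Lognormal(μ,σ) then ln T ~ Normal(μ,σ), so the p-quantile of ln T is μ + z_p·σ.
ln(130) = 4.868 and ln(360) = 5.886; z_{0.24} = -0.7063, z_{0.96} = 1.751.
σ = (5.886 − 4.868)/(1.751 − (-0.7063)) = 0.415.
μ = 4.868 − (-0.7063)·0.415 = 5.160.
E[T] = exp(μ + σ²/2) = exp(5.160 + 0.0859) = 190 ng/mL.

E[T] ≈ 190 ng/mL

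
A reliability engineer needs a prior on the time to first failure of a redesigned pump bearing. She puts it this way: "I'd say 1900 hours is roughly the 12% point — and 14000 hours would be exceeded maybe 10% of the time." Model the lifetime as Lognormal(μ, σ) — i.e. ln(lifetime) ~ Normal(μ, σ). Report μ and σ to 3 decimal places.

μ ≈ 8.505, σ ≈ 0.813

If T ~ Lognormal(μ,σ) then ln T ~ Normal(μ,σ), so the p-quantile of ln T is μ + z_p·σ.
ln(1900) = 7.55 and ln(14000) = 9.547; z_{0.12} = -1.175, z_{0.9} = 1.282.
σ = (9.547 − 7.55)/(1.282 − (-1.175)) = 0.813.
μ = 7.55 − (-1.175)·0.813 = 8.505.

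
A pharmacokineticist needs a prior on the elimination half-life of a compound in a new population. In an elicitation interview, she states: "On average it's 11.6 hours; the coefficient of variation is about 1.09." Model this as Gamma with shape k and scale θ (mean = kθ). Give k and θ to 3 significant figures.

For Gamma(k, scale θ): mean = kθ, variance = kθ², so CV = 1/√k.
CV = 1.09, hence k = 1/CV² = 0.842.
Then θ = mean/k = 11.6/0.842 = 13.8.

k ≈ 0.842, θ ≈ 13.8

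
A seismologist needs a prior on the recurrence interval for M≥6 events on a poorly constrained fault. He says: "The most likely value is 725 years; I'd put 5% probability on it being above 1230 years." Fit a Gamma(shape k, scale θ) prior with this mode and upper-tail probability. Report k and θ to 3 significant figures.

k ≈ 11, θ ≈ 72.6

Gamma(k,θ) with k>1 has mode (k−1)θ, so θ = 725/(k−1).
Need P(X < 1230) = 0.95 with θ tied to k this way. Start at k = 2, θ = 725: P(X<1230) ≈ 0.506.
Too low — raise k to concentrate. Iterating converges to k ≈ 11.
Then θ = 725/(11−1) ≈ 72.6.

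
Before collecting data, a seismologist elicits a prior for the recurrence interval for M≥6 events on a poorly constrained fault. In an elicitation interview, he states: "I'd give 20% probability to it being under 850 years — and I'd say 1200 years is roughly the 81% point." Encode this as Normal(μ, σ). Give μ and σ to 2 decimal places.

μ = 1021.31, σ = 203.55

For Normal(μ,σ), the p-quantile is μ + z_p·σ. Here z_{0.2} = -0.8416, z_{0.81} = 0.8779.
So 850 = μ − 0.8416σ and 1200 = μ + 0.8779σ.
Subtracting: σ = (1200 − 850)/(0.8779 − (-0.8416)) = 203.55.
Then μ = 850 − (-0.8416)·203.55 = 1021.31.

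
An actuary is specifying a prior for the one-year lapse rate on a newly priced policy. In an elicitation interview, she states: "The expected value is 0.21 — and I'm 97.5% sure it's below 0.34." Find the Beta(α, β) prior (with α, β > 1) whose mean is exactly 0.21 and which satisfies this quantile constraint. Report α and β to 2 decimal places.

α ≈ 9.29, β ≈ 34.96

With mean 0.21 fixed, write α = 0.21s, β = 0.79s where s = α+β.
Need P(θ < 0.34) = 0.975 under Beta(0.21s, 0.79s). Normal approximation: (q−m)/√(m(1−m)/s) ≈ z_{0.975} = 1.96, so s ≈ 0.21·0.79·(1.96)²/(0.34−0.21)² = 37.7.
At s = 37.7: P(θ<0.34) ≈ 0.966. Adjusting to match 0.975 gives s ≈ 44.26.
So α = 0.21·44.26 ≈ 9.29, β = 0.79·44.26 ≈ 34.96.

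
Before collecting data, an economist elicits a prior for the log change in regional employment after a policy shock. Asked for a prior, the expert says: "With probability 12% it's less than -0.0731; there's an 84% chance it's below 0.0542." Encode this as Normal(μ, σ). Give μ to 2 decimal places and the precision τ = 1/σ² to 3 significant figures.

The p-quantile of Normal(μ,σ) is μ + z_p·σ, with z_{0.12} = -1.175 and z_{0.84} = 0.9945.
Eliminate σ: μ = (z₂·x₁ − z₁·x₂)/(z₂ − z₁) = (0.9945·-0.0731 − (-1.175)·0.0542)/2.169 = -0.00.
Then σ = (x₂ − x₁)/(z₂ − z₁) = (0.0542 − -0.0731)/2.169 = 0.06.
Precision τ = 1/σ² = 1/0.05868² = 290.

μ = -0.00, τ = 290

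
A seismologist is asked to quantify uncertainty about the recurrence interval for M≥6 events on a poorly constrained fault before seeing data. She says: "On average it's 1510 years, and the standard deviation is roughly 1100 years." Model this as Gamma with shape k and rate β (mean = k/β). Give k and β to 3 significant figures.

k ≈ 1.88, β ≈ 0.00125

For Gamma(k, rate β): mean = k/β, variance = k/β², so CV = 1/√k.
CV = SD/mean = 1100/1510 = 0.7285, hence k = 1/CV² = 1.88.
Then β = k/mean = 1.88/1510 = 0.00125.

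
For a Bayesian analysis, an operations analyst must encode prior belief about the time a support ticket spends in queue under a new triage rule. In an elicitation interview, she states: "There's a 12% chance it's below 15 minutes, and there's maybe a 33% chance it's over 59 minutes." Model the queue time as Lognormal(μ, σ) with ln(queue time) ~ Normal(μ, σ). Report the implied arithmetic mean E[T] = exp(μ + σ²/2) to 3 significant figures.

E[T] ≈ 58.2 minutes

If T ~ Lognormal(μ,σ) then ln T ~ Normal(μ,σ), so the p-quantile of ln T is μ + z_p·σ.
ln(15) = 2.708 and ln(59) = 4.078; z_{0.12} = -1.175, z_{0.67} = 0.4399.
σ = (4.078 − 2.708)/(0.4399 − (-1.175)) = 0.848.
μ = 2.708 − (-1.175)·0.848 = 3.704.
E[T] = exp(μ + σ²/2) = exp(3.704 + 0.3596) = 58.2 minutes.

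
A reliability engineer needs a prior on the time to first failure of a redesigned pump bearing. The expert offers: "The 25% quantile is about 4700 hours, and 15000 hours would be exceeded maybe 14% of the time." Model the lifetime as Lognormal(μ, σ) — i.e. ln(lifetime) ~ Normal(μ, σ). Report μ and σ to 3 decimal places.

μ ≈ 8.901, σ ≈ 0.661

If T ~ Lognormal(μ,σ) then ln T ~ Normal(μ,σ), so the p-quantile of ln T is μ + z_p·σ.
ln(4700) = 8.455 and ln(15000) = 9.616; z_{0.25} = -0.6745, z_{0.86} = 1.08.
σ = (9.616 − 8.455)/(1.08 − (-0.6745)) = 0.661.
μ = 8.455 − (-0.6745)·0.661 = 8.901.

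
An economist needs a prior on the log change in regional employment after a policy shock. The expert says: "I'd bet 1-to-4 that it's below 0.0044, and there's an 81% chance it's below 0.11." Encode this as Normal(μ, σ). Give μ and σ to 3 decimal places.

μ = 0.056, σ = 0.061

For Normal(μ,σ), the p-quantile is μ + z_p·σ. Here z_{0.2} = -0.8416, z_{0.81} = 0.8779.
So 0.0044 = μ − 0.8416σ and 0.11 = μ + 0.8779σ.
Subtracting: σ = (0.11 − 0.0044)/(0.8779 − (-0.8416)) = 0.061.
Then μ = 0.0044 − (-0.8416)·0.061 = 0.056.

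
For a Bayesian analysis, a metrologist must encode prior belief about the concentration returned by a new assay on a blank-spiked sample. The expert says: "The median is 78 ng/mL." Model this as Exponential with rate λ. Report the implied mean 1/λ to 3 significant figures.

mean ≈ 113 ng/mL

Exponential median = ln 2 / λ, so λ = ln 2 / 78.0 = 0.00889.
Mean = 1/λ = 113 ng/mL.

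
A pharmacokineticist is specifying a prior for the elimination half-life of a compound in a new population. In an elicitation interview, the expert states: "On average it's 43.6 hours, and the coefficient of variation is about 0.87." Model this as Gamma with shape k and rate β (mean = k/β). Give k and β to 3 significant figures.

k ≈ 1.32, β ≈ 0.0303

For Gamma(k, rate β): mean = k/β, variance = k/β², so CV = 1/√k.
CV = 0.87, hence k = 1/CV² = 1.32.
Then β = k/mean = 1.32/43.6 = 0.0303.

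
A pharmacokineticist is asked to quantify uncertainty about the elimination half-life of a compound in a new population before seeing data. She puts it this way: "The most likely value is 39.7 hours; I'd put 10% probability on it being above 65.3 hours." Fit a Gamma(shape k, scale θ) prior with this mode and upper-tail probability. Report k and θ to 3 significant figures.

k ≈ 8.61, θ ≈ 5.21

Gamma(k,θ) with k>1 has mode (k−1)θ, so θ = 39.7/(k−1).
Need P(X < 65.3) = 0.9 with θ tied to k this way. Start at k = 2, θ = 39.7: P(X<65.3) ≈ 0.489.
Too low — raise k to concentrate. Iterating converges to k ≈ 8.61.
Then θ = 39.7/(8.61−1) ≈ 5.21.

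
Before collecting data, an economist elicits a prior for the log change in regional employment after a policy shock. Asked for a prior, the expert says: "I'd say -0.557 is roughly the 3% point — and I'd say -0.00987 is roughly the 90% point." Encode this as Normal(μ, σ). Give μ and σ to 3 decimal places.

For Normal(μ,σ), the p-quantile is μ + z_p·σ. Here z_{0.03} = -1.881, z_{0.9} = 1.282.
So -0.557 = μ − 1.881σ and -0.00987 = μ + 1.282σ.
Subtracting: σ = (-0.00987 − -0.557)/(1.282 − (-1.881)) = 0.173.
Then μ = -0.557 − (-1.881)·0.173 = -0.232.

μ = -0.232, σ = 0.173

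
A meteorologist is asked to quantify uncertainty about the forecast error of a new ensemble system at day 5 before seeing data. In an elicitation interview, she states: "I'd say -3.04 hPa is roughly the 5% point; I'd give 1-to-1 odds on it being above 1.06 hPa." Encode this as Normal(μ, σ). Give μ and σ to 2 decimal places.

μ = 1.06, σ = 2.49

For Normal(μ,σ), the p-quantile is μ + z_p·σ. Here z_{0.05} = -1.645, z_{0.5} = 0.
So -3.04 = μ − 1.645σ and 1.06 = μ + 0σ.
Subtracting: σ = (1.06 − -3.04)/(0 − (-1.645)) = 2.49.
Then μ = -3.04 − (-1.645)·2.49 = 1.06.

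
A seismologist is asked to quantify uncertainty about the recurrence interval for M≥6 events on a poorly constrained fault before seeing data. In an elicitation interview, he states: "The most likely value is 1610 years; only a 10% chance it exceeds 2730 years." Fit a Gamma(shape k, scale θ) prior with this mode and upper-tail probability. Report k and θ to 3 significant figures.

Gamma(k,θ) with k>1 has mode (k−1)θ, so θ = 1610/(k−1).
Need P(X < 2730) = 0.9 with θ tied to k this way. Start at k = 2, θ = 1610: P(X<2730) ≈ 0.505.
Too low — raise k to concentrate. Iterating converges to k ≈ 7.79.
Then θ = 1610/(7.79−1) ≈ 237.

k ≈ 7.79, θ ≈ 237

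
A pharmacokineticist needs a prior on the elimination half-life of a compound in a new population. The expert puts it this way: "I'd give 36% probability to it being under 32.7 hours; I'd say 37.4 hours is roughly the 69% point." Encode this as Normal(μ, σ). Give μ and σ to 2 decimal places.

The p-quantile of Normal(μ,σ) is μ + z_p·σ, with z_{0.36} = -0.3585 and z_{0.69} = 0.4959.
Eliminate σ: μ = (z₂·x₁ − z₁·x₂)/(z₂ − z₁) = (0.4959·32.7 − (-0.3585)·37.4)/0.8543 = 34.67.
Then σ = (x₂ − x₁)/(z₂ − z₁) = (37.4 − 32.7)/0.8543 = 5.50.

μ = 34.67, σ = 5.50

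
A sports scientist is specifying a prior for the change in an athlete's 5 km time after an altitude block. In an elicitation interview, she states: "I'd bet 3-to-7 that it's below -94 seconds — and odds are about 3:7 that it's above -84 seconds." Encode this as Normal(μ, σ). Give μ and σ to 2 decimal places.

The p-quantile of Normal(μ,σ) is μ + z_p·σ, with z_{0.3} = -0.5244 and z_{0.7} = 0.5244.
Eliminate σ: μ = (z₂·x₁ − z₁·x₂)/(z₂ − z₁) = (0.5244·-94 − (-0.5244)·-84)/1.049 = -89.00.
Then σ = (x₂ − x₁)/(z₂ − z₁) = (-84 − -94)/1.049 = 9.53.

μ = -89.00, σ = 9.53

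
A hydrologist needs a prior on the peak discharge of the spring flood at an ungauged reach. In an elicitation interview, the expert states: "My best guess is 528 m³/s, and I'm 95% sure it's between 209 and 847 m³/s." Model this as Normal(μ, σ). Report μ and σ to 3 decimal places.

μ = 528.000, σ = 162.758

A symmetric 95% interval runs μ ± z·σ with z = 1.96.
Half-width = 319, so σ = 319/1.96 = 162.758.
μ is the stated best guess, 528.000.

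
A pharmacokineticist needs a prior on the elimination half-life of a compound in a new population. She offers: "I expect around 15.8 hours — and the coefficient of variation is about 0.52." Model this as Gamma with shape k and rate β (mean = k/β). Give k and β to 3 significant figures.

k ≈ 3.7, β ≈ 0.234

For Gamma(k, rate β): mean = k/β, variance = k/β², so CV = 1/√k.
CV = 0.52, hence k = 1/CV² = 3.7.
Then β = k/mean = 3.7/15.8 = 0.234.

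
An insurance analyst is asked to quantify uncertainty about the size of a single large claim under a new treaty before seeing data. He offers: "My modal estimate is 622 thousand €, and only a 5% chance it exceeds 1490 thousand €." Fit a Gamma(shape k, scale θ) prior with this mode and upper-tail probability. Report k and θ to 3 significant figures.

k ≈ 4.58, θ ≈ 174

Gamma(k,θ) with k>1 has mode (k−1)θ, so θ = 622/(k−1).
Need P(X < 1490) = 0.95 with θ tied to k this way. Start at k = 2, θ = 622: P(X<1490) ≈ 0.691.
Too low — raise k to concentrate. Iterating converges to k ≈ 4.58.
Then θ = 622/(4.58−1) ≈ 174.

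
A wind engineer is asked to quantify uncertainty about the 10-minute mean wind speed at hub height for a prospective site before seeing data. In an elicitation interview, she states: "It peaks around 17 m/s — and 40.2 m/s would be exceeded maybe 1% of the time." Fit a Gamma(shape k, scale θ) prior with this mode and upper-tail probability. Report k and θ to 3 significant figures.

Gamma(k,θ) with k>1 has mode (k−1)θ, so θ = 17/(k−1).
Need P(X < 40.2) = 0.99 with θ tied to k this way. Start at k = 2, θ = 17: P(X<40.2) ≈ 0.684.
Too low — raise k to concentrate. Iterating converges to k ≈ 7.41.
Then θ = 17/(7.41−1) ≈ 2.65.

k ≈ 7.41, θ ≈ 2.65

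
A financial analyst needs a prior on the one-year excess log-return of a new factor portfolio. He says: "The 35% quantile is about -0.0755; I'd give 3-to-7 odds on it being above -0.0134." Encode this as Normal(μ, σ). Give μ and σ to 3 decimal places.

μ = -0.049, σ = 0.068

For Normal(μ,σ), the p-quantile is μ + z_p·σ. Here z_{0.35} = -0.3853, z_{0.7} = 0.5244.
So -0.0755 = μ − 0.3853σ and -0.0134 = μ + 0.5244σ.
Subtracting: σ = (-0.0134 − -0.0755)/(0.5244 − (-0.3853)) = 0.068.
Then μ = -0.0755 − (-0.3853)·0.068 = -0.049.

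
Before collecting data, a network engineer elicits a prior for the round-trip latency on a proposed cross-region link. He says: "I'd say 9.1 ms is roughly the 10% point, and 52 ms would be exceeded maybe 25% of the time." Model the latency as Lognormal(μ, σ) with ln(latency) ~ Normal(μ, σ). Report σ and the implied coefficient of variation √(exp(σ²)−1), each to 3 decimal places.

If T ~ Lognormal(μ,σ) then ln T ~ Normal(μ,σ), so the p-quantile of ln T is μ + z_p·σ.
ln(9.1) = 2.208 and ln(52) = 3.951; z_{0.1} = -1.282, z_{0.75} = 0.6745.
σ = (3.951 − 2.208)/(0.6745 − (-1.282)) = 0.891.
μ = 2.208 − (-1.282)·0.891 = 3.350.
CV = √(exp(σ²)−1) = √(exp(0.7940)−1) = 1.101.

σ ≈ 0.891, CV ≈ 1.101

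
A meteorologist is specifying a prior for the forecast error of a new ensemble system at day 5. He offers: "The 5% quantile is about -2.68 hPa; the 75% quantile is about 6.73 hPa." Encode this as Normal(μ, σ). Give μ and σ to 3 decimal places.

μ = 3.993, σ = 4.057

The p-quantile of Normal(μ,σ) is μ + z_p·σ, with z_{0.05} = -1.645 and z_{0.75} = 0.6745.
Eliminate σ: μ = (z₂·x₁ − z₁·x₂)/(z₂ − z₁) = (0.6745·-2.68 − (-1.645)·6.73)/2.319 = 3.993.
Then σ = (x₂ − x₁)/(z₂ − z₁) = (6.73 − -2.68)/2.319 = 4.057.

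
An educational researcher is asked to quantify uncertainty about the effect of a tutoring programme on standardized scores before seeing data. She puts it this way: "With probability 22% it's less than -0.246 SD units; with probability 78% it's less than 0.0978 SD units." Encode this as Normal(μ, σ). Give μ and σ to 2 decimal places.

μ = -0.07, σ = 0.22

The p-quantile of Normal(μ,σ) is μ + z_p·σ, with z_{0.22} = -0.7722 and z_{0.78} = 0.7722.
Eliminate σ: μ = (z₂·x₁ − z₁·x₂)/(z₂ − z₁) = (0.7722·-0.246 − (-0.7722)·0.0978)/1.544 = -0.07.
Then σ = (x₂ − x₁)/(z₂ − z₁) = (0.0978 − -0.246)/1.544 = 0.22.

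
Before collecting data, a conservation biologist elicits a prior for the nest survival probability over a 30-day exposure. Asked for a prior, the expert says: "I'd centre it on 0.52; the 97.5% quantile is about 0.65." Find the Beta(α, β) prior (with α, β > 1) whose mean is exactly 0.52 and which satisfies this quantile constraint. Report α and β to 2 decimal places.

With mean 0.52 fixed, write α = 0.52s, β = 0.48s where s = α+β.
Need P(θ < 0.65) = 0.975 under Beta(0.52s, 0.48s). Normal approximation: (q−m)/√(m(1−m)/s) ≈ z_{0.975} = 1.96, so s ≈ 0.52·0.48·(1.96)²/(0.65−0.52)² = 56.7.
At s = 56.7: P(θ<0.65) ≈ 0.977. Adjusting to match 0.975 gives s ≈ 54.69.
So α = 0.52·54.69 ≈ 28.44, β = 0.48·54.69 ≈ 26.25.

α ≈ 28.44, β ≈ 26.25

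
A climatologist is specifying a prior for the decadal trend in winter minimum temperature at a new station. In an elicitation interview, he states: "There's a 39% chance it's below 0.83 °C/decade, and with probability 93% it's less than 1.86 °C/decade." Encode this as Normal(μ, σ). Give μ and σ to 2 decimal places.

For Normal(μ,σ), the p-quantile is μ + z_p·σ. Here z_{0.39} = -0.2793, z_{0.93} = 1.476.
So 0.83 = μ − 0.2793σ and 1.86 = μ + 1.476σ.
Subtracting: σ = (1.86 − 0.83)/(1.476 − (-0.2793)) = 0.59.
Then μ = 0.83 − (-0.2793)·0.59 = 0.99.

μ = 0.99, σ = 0.59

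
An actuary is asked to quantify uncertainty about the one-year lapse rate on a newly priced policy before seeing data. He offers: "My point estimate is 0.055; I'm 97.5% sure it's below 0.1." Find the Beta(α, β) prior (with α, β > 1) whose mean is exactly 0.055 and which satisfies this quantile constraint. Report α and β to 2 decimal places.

α ≈ 7.16, β ≈ 122.94

With mean 0.055 fixed, write α = 0.055s, β = 0.945s where s = α+β.
Need P(θ < 0.1) = 0.975 under Beta(0.055s, 0.945s). Normal approximation: (q−m)/√(m(1−m)/s) ≈ z_{0.975} = 1.96, so s ≈ 0.055·0.945·(1.96)²/(0.1−0.055)² = 98.6.
At s = 98.6: P(θ<0.1) ≈ 0.959. Adjusting to match 0.975 gives s ≈ 130.10.
So α = 0.055·130.10 ≈ 7.16, β = 0.945·130.10 ≈ 122.94.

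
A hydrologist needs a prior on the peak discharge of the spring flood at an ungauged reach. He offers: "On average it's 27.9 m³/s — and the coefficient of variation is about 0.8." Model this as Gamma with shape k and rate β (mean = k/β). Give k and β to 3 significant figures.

k ≈ 1.56, β ≈ 0.056

For Gamma(k, rate β): mean = k/β, variance = k/β², so CV = 1/√k.
CV = 0.8, hence k = 1/CV² = 1.56.
Then β = k/mean = 1.56/27.9 = 0.056.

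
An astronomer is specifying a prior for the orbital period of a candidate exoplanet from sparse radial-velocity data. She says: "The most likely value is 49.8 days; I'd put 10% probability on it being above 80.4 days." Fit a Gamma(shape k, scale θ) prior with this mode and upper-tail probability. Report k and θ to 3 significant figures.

Gamma(k,θ) with k>1 has mode (k−1)θ, so θ = 49.8/(k−1).
Need P(X < 80.4) = 0.9 with θ tied to k this way. Start at k = 2, θ = 49.8: P(X<80.4) ≈ 0.480.
Too low — raise k to concentrate. Iterating converges to k ≈ 9.2.
Then θ = 49.8/(9.2−1) ≈ 6.07.

k ≈ 9.2, θ ≈ 6.07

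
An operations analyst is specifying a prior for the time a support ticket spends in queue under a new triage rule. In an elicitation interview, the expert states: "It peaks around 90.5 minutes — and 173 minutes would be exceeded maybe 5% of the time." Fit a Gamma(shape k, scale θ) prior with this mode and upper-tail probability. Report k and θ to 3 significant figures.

k ≈ 7.62, θ ≈ 13.7

Gamma(k,θ) with k>1 has mode (k−1)θ, so θ = 90.5/(k−1).
Need P(X < 173) = 0.95 with θ tied to k this way. Start at k = 2, θ = 90.5: P(X<173) ≈ 0.570.
Too low — raise k to concentrate. Iterating converges to k ≈ 7.62.
Then θ = 90.5/(7.62−1) ≈ 13.7.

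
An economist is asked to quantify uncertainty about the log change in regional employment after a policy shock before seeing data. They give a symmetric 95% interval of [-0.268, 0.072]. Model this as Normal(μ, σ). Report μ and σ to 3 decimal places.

A symmetric 95% interval runs μ ± z·σ with z = 1.96.
Half-width = 0.17, so σ = 0.17/1.96 = 0.087.
μ is the interval midpoint, -0.098.

μ = -0.098, σ = 0.087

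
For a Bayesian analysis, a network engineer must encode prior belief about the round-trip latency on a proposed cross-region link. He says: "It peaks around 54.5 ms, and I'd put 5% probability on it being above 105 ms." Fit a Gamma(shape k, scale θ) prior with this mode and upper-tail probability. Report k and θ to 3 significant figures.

k ≈ 7.46, θ ≈ 8.44

Gamma(k,θ) with k>1 has mode (k−1)θ, so θ = 54.5/(k−1).
Need P(X < 105) = 0.95 with θ tied to k this way. Start at k = 2, θ = 54.5: P(X<105) ≈ 0.574.
Too low — raise k to concentrate. Iterating converges to k ≈ 7.46.
Then θ = 54.5/(7.46−1) ≈ 8.44.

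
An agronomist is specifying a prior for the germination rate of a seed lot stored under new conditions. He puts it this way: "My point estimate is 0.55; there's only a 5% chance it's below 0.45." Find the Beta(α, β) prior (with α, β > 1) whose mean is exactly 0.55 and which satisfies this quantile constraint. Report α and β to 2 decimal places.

With mean 0.55 fixed, write α = 0.55s, β = 0.45s where s = α+β.
Need P(θ < 0.45) = 0.05 under Beta(0.55s, 0.45s). Normal approximation: (q−m)/√(m(1−m)/s) ≈ z_{0.05} = -1.64, so s ≈ 0.55·0.45·(-1.64)²/(0.45−0.55)² = 67.0.
At s = 67.0: P(θ<0.45) ≈ 0.050. Adjusting to match 0.05 gives s ≈ 67.24.
So α = 0.55·67.24 ≈ 36.98, β = 0.45·67.24 ≈ 30.26.

α ≈ 36.98, β ≈ 30.26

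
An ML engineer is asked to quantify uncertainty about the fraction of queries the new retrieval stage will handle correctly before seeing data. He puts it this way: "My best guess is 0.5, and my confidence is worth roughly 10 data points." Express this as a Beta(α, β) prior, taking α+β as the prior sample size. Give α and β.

α = 5, β = 5

Under the effective-sample-size interpretation, Beta(α, β) has prior mean α/(α+β) and prior sample size α+β.
So α+β = 10 and α/(α+β) = 0.5, giving α = 0.5·10 = 5 and β = 10 − 5 = 5.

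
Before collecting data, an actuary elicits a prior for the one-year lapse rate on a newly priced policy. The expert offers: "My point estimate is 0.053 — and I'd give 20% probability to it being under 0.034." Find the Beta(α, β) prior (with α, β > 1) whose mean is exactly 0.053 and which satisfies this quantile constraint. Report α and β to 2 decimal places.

With mean 0.053 fixed, write α = 0.053s, β = 0.947s where s = α+β.
Need P(θ < 0.034) = 0.2 under Beta(0.053s, 0.947s). Normal approximation: (q−m)/√(m(1−m)/s) ≈ z_{0.2} = -0.842, so s ≈ 0.053·0.947·(-0.842)²/(0.034−0.053)² = 98.5.
At s = 98.5: P(θ<0.034) ≈ 0.205. Adjusting to match 0.2 gives s ≈ 101.90.
So α = 0.053·101.90 ≈ 5.40, β = 0.947·101.90 ≈ 96.50.

α ≈ 5.40, β ≈ 96.50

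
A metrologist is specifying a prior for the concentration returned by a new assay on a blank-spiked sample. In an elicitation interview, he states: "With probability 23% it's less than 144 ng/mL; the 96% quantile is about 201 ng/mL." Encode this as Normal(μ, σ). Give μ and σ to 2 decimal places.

μ = 160.92, σ = 22.90

The p-quantile of Normal(μ,σ) is μ + z_p·σ, with z_{0.23} = -0.7388 and z_{0.96} = 1.751.
Eliminate σ: μ = (z₂·x₁ − z₁·x₂)/(z₂ − z₁) = (1.751·144 − (-0.7388)·201)/2.49 = 160.92.
Then σ = (x₂ − x₁)/(z₂ − z₁) = (201 − 144)/2.49 = 22.90.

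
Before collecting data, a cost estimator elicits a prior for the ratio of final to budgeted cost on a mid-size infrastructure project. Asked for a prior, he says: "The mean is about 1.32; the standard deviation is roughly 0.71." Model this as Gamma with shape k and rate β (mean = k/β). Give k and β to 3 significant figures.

For Gamma(k, rate β): mean = k/β, variance = k/β², so CV = 1/√k.
CV = SD/mean = 0.71/1.32 = 0.5379, hence k = 1/CV² = 3.46.
Then β = k/mean = 3.46/1.32 = 2.62.

k ≈ 3.46, β ≈ 2.62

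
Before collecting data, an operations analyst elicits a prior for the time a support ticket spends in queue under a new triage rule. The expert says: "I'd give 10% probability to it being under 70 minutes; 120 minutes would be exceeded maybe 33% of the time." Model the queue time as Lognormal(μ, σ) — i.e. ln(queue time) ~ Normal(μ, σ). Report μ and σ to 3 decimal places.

μ ≈ 4.650, σ ≈ 0.313

If T ~ Lognormal(μ,σ) then ln T ~ Normal(μ,σ), so the p-quantile of ln T is μ + z_p·σ.
ln(70) = 4.248 and ln(120) = 4.787; z_{0.1} = -1.282, z_{0.67} = 0.4399.
σ = (4.787 − 4.248)/(0.4399 − (-1.282)) = 0.313.
μ = 4.248 − (-1.282)·0.313 = 4.650.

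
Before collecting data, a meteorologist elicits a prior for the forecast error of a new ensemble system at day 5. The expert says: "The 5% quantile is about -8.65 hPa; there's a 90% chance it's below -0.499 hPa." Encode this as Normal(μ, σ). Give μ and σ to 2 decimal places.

μ = -4.07, σ = 2.79

The p-quantile of Normal(μ,σ) is μ + z_p·σ, with z_{0.05} = -1.645 and z_{0.9} = 1.282.
Eliminate σ: μ = (z₂·x₁ − z₁·x₂)/(z₂ − z₁) = (1.282·-8.65 − (-1.645)·-0.499)/2.926 = -4.07.
Then σ = (x₂ − x₁)/(z₂ − z₁) = (-0.499 − -8.65)/2.926 = 2.79.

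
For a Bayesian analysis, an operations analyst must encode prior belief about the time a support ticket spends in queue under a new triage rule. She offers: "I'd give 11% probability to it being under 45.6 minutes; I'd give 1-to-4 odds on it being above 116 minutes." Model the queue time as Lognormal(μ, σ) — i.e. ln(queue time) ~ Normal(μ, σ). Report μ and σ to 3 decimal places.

If T ~ Lognormal(μ,σ) then ln T ~ Normal(μ,σ), so the p-quantile of ln T is μ + z_p·σ.
ln(45.6) = 3.82 and ln(116) = 4.754; z_{0.11} = -1.227, z_{0.8} = 0.8416.
σ = (4.754 − 3.82)/(0.8416 − (-1.227)) = 0.451.
μ = 3.82 − (-1.227)·0.451 = 4.374.

μ ≈ 4.374, σ ≈ 0.451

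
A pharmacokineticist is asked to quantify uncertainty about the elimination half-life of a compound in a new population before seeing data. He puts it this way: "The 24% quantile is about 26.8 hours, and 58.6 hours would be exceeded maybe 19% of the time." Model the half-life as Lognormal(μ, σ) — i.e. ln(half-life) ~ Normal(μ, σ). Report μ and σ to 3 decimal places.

μ ≈ 3.637, σ ≈ 0.494

If T ~ Lognormal(μ,σ) then ln T ~ Normal(μ,σ), so the p-quantile of ln T is μ + z_p·σ.
ln(26.8) = 3.288 and ln(58.6) = 4.071; z_{0.24} = -0.7063, z_{0.81} = 0.8779.
σ = (4.071 − 3.288)/(0.8779 − (-0.7063)) = 0.494.
μ = 3.288 − (-0.7063)·0.494 = 3.637.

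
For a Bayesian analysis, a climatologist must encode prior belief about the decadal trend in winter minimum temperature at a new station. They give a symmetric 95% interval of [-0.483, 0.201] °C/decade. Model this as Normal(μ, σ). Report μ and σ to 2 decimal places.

μ = -0.14, σ = 0.17

A symmetric 95% interval runs μ ± z·σ with z = 1.96.
Half-width = 0.342, so σ = 0.342/1.96 = 0.17.
μ is the interval midpoint, -0.14.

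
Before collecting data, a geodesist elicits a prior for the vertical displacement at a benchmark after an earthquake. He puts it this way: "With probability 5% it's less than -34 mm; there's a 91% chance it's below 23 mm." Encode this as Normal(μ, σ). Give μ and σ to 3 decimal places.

μ = -2.597, σ = 19.092

The p-quantile of Normal(μ,σ) is μ + z_p·σ, with z_{0.05} = -1.645 and z_{0.91} = 1.341.
Eliminate σ: μ = (z₂·x₁ − z₁·x₂)/(z₂ − z₁) = (1.341·-34 − (-1.645)·23)/2.986 = -2.597.
Then σ = (x₂ − x₁)/(z₂ − z₁) = (23 − -34)/2.986 = 19.092.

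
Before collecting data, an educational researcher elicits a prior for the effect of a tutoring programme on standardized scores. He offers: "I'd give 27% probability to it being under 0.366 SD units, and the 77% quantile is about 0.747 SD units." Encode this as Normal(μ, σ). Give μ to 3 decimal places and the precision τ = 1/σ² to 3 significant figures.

The p-quantile of Normal(μ,σ) is μ + z_p·σ, with z_{0.27} = -0.6128 and z_{0.77} = 0.7388.
Eliminate σ: μ = (z₂·x₁ − z₁·x₂)/(z₂ − z₁) = (0.7388·0.366 − (-0.6128)·0.747)/1.352 = 0.539.
Then σ = (x₂ − x₁)/(z₂ − z₁) = (0.747 − 0.366)/1.352 = 0.282.
Precision τ = 1/σ² = 1/0.2819² = 12.6.

μ = 0.539, τ = 12.6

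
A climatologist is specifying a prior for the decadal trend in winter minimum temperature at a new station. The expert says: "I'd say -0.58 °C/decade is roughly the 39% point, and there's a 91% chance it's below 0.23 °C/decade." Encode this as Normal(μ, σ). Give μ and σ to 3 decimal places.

The p-quantile of Normal(μ,σ) is μ + z_p·σ, with z_{0.39} = -0.2793 and z_{0.91} = 1.341.
Eliminate σ: μ = (z₂·x₁ − z₁·x₂)/(z₂ − z₁) = (1.341·-0.58 − (-0.2793)·0.23)/1.62 = -0.440.
Then σ = (x₂ − x₁)/(z₂ − z₁) = (0.23 − -0.58)/1.62 = 0.500.

μ = -0.440, σ = 0.500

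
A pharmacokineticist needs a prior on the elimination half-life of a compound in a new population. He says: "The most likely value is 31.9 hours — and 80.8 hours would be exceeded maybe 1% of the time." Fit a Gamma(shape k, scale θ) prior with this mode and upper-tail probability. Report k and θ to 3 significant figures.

k ≈ 6.42, θ ≈ 5.89

Gamma(k,θ) with k>1 has mode (k−1)θ, so θ = 31.9/(k−1).
Need P(X < 80.8) = 0.99 with θ tied to k this way. Start at k = 2, θ = 31.9: P(X<80.8) ≈ 0.719.
Too low — raise k to concentrate. Iterating converges to k ≈ 6.42.
Then θ = 31.9/(6.42−1) ≈ 5.89.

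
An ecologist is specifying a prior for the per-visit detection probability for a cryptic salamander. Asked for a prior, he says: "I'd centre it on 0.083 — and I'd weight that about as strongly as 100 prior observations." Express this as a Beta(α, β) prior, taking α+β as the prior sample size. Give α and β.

α = 8.3, β = 91.7

Under the effective-sample-size interpretation, Beta(α, β) has prior mean α/(α+β) and prior sample size α+β.
So α+β = 100 and α/(α+β) = 0.083, giving α = 0.083·100 = 8.3 and β = 100 − 8.3 = 91.7.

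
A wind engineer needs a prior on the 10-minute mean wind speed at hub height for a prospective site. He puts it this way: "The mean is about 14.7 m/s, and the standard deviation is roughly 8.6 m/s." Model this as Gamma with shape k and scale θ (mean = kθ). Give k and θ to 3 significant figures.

k ≈ 2.92, θ ≈ 5.03

For Gamma(k, scale θ): mean = kθ, variance = kθ², so CV = 1/√k.
CV = SD/mean = 8.6/14.7 = 0.585, hence k = 1/CV² = 2.92.
Then θ = mean/k = 14.7/2.92 = 5.03.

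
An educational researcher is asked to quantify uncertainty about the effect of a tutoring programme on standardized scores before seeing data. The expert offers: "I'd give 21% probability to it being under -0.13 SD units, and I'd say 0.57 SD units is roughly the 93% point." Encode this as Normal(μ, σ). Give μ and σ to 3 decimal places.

μ = 0.117, σ = 0.307

For Normal(μ,σ), the p-quantile is μ + z_p·σ. Here z_{0.21} = -0.8064, z_{0.93} = 1.476.
So -0.13 = μ − 0.8064σ and 0.57 = μ + 1.476σ.
Subtracting: σ = (0.57 − -0.13)/(1.476 − (-0.8064)) = 0.307.
Then μ = -0.13 − (-0.8064)·0.307 = 0.117.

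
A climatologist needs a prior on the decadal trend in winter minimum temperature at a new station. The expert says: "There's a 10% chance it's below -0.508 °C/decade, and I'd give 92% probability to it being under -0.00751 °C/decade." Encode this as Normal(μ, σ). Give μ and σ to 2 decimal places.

μ = -0.27, σ = 0.19

For Normal(μ,σ), the p-quantile is μ + z_p·σ. Here z_{0.1} = -1.282, z_{0.92} = 1.405.
So -0.508 = μ − 1.282σ and -0.00751 = μ + 1.405σ.
Subtracting: σ = (-0.00751 − -0.508)/(1.405 − (-1.282)) = 0.19.
Then μ = -0.508 − (-1.282)·0.19 = -0.27.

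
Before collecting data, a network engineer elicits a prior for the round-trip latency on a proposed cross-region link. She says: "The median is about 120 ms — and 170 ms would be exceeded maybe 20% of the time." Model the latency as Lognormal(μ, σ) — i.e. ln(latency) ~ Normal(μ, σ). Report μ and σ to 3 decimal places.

μ ≈ 4.787, σ ≈ 0.414

If T ~ Lognormal(μ,σ) then ln T ~ Normal(μ,σ), so the p-quantile of ln T is μ + z_p·σ.
ln(120) = 4.787 and ln(170) = 5.136; z_{0.5} = 0, z_{0.8} = 0.8416.
σ = (5.136 − 4.787)/(0.8416 − (0)) = 0.414.
μ = 4.787 − (0)·0.414 = 4.787.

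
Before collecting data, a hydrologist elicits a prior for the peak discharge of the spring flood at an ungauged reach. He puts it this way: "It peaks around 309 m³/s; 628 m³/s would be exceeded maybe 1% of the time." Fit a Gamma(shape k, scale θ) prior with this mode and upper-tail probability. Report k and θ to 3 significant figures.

k ≈ 10.7, θ ≈ 31.7

Gamma(k,θ) with k>1 has mode (k−1)θ, so θ = 309/(k−1).
Need P(X < 628) = 0.99 with θ tied to k this way. Start at k = 2, θ = 309: P(X<628) ≈ 0.603.
Too low — raise k to concentrate. Iterating converges to k ≈ 10.7.
Then θ = 309/(10.7−1) ≈ 31.7.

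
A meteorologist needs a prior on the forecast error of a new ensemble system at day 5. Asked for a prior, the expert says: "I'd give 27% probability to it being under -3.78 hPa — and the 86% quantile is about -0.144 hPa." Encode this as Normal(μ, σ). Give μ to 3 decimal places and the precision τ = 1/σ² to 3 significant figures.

The p-quantile of Normal(μ,σ) is μ + z_p·σ, with z_{0.27} = -0.6128 and z_{0.86} = 1.08.
Eliminate σ: μ = (z₂·x₁ − z₁·x₂)/(z₂ − z₁) = (1.08·-3.78 − (-0.6128)·-0.144)/1.693 = -2.464.
Then σ = (x₂ − x₁)/(z₂ − z₁) = (-0.144 − -3.78)/1.693 = 2.147.
Precision τ = 1/σ² = 1/2.147² = 0.217.

μ = -2.464, τ = 0.217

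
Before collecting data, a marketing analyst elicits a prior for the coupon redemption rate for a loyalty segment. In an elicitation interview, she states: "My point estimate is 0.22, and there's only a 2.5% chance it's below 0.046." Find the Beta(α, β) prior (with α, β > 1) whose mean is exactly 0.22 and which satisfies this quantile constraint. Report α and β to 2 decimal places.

α ≈ 2.68, β ≈ 9.50

With mean 0.22 fixed, write α = 0.22s, β = 0.78s where s = α+β.
Need P(θ < 0.046) = 0.025 under Beta(0.22s, 0.78s). Normal approximation: (q−m)/√(m(1−m)/s) ≈ z_{0.025} = -1.96, so s ≈ 0.22·0.78·(-1.96)²/(0.046−0.22)² = 21.8.
At s = 21.8: P(θ<0.046) ≈ 0.003. Adjusting to match 0.025 gives s ≈ 12.18.
So α = 0.22·12.18 ≈ 2.68, β = 0.78·12.18 ≈ 9.50.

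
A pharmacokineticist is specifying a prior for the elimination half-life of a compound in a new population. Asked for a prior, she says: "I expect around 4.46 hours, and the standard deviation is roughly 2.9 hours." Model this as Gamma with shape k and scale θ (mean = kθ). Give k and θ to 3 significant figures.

k ≈ 2.37, θ ≈ 1.89

For Gamma(k, scale θ): mean = kθ, variance = kθ², so CV = 1/√k.
CV = SD/mean = 2.9/4.46 = 0.6502, hence k = 1/CV² = 2.37.
Then θ = mean/k = 4.46/2.37 = 1.89.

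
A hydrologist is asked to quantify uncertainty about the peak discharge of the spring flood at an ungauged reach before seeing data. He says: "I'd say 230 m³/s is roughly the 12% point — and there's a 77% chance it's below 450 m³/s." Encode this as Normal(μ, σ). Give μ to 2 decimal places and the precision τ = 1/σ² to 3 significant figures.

μ = 365.07, τ = 7.57e-05

The p-quantile of Normal(μ,σ) is μ + z_p·σ, with z_{0.12} = -1.175 and z_{0.77} = 0.7388.
Eliminate σ: μ = (z₂·x₁ − z₁·x₂)/(z₂ − z₁) = (0.7388·230 − (-1.175)·450)/1.914 = 365.07.
Then σ = (x₂ − x₁)/(z₂ − z₁) = (450 − 230)/1.914 = 114.95.
Precision τ = 1/σ² = 1/115² = 7.57e-05.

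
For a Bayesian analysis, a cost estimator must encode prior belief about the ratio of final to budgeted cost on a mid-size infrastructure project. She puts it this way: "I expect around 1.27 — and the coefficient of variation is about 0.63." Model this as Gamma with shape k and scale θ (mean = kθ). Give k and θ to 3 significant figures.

k ≈ 2.52, θ ≈ 0.504

For Gamma(k, scale θ): mean = kθ, variance = kθ², so CV = 1/√k.
CV = 0.63, hence k = 1/CV² = 2.52.
Then θ = mean/k = 1.27/2.52 = 0.504.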